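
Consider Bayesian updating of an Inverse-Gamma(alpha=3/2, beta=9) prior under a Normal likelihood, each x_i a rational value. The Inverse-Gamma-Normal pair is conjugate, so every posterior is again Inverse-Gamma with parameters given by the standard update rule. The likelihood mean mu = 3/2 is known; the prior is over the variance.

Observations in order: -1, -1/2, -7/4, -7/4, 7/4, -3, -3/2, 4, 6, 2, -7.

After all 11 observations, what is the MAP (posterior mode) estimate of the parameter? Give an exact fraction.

obs 1: x=-1 → posterior Inverse-Gamma(2, 97/8)
obs 2: x=-1/2 → posterior Inverse-Gamma(5/2, 113/8)
obs 3: x=-7/4 → posterior Inverse-Gamma(3, 621/32)
obs 4: x=-7/4 → posterior Inverse-Gamma(7/2, 395/16)
obs 5: x=7/4 → posterior Inverse-Gamma(4, 791/32)
obs 6: x=-3 → posterior Inverse-Gamma(9/2, 1115/32)
obs 7: x=-3/2 → posterior Inverse-Gamma(5, 1259/32)
obs 8: x=4 → posterior Inverse-Gamma(11/2, 1359/32)
obs 9: x=6 → posterior Inverse-Gamma(6, 1683/32)
obs 10: x=2 → posterior Inverse-Gamma(13/2, 1687/32)
obs 11: x=-7 → posterior Inverse-Gamma(7, 2843/32)

2843/256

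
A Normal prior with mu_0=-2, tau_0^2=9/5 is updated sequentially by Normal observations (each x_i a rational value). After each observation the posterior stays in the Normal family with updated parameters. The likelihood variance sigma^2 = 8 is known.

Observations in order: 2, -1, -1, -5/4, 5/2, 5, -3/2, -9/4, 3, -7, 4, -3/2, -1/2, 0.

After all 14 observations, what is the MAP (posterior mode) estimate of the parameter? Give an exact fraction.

obs 1: x=2 → posterior Normal(-62/49, 72/49)
obs 2: x=-1 → posterior Normal(-71/58, 36/29)
obs 3: x=-1 → posterior Normal(-80/67, 72/67)
obs 4: x=-5/4 → posterior Normal(-365/304, 18/19)
obs 5: x=5/2 → posterior Normal(-55/68, 72/85)
obs 6: x=5 → posterior Normal(-95/376, 36/47)
obs 7: x=-3/2 → posterior Normal(-149/412, 72/103)
obs 8: x=-9/4 → posterior Normal(-115/224, 9/14)
obs 9: x=3 → posterior Normal(-61/242, 72/121)
obs 10: x=-7 → posterior Normal(-187/260, 36/65)
obs 11: x=4 → posterior Normal(-115/278, 72/139)
obs 12: x=-3/2 → posterior Normal(-71/148, 18/37)
obs 13: x=-1/2 → posterior Normal(-151/314, 72/157)
obs 14: x=0 → posterior Normal(-151/332, 36/83)

-151/332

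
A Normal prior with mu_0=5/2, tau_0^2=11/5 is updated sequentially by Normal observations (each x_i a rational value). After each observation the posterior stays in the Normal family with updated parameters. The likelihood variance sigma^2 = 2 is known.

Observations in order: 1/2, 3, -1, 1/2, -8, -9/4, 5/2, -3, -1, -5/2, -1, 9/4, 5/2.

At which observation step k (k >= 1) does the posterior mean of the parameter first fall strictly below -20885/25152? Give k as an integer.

obs 1: x=1/2 → posterior Normal(61/42, 22/21)
obs 2: x=3 → posterior Normal(127/64, 11/16)
obs 3: x=-1 → posterior Normal(105/86, 22/43)
obs 4: x=1/2 → posterior Normal(29/27, 11/27)
obs 5: x=-8 → posterior Normal(-6/13, 22/65)
obs 6: x=-9/4 → posterior Normal(-219/304, 11/38)
obs 7: x=5/2 → posterior Normal(-109/348, 22/87)
obs 8: x=-3 → posterior Normal(-241/392, 11/49)
obs 9: x=-1 → posterior Normal(-285/436, 22/109)
obs 10: x=-5/2 → posterior Normal(-79/96, 11/60)
obs 11: x=-1 → posterior Normal(-439/524, 22/131)
obs 12: x=9/4 → posterior Normal(-85/142, 11/71)
obs 13: x=5/2 → posterior Normal(-115/306, 22/153)

k = 11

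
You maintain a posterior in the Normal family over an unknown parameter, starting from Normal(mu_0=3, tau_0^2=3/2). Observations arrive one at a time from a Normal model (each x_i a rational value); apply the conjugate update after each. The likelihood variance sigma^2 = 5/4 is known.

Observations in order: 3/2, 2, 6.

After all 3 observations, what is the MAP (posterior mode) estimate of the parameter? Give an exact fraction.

obs 1: x=3/2 → posterior Normal(24/11, 15/22)
obs 2: x=2 → posterior Normal(36/17, 15/34)
obs 3: x=6 → posterior Normal(72/23, 15/46)

72/23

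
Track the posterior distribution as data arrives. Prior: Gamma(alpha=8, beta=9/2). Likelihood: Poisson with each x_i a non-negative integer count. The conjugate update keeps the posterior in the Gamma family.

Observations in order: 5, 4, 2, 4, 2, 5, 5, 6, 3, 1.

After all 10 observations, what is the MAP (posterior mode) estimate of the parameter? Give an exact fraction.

88/29

obs 1: x=5 → posterior Gamma(13, 11/2)
obs 2: x=4 → posterior Gamma(17, 13/2)
obs 3: x=2 → posterior Gamma(19, 15/2)
obs 4: x=4 → posterior Gamma(23, 17/2)
obs 5: x=2 → posterior Gamma(25, 19/2)
obs 6: x=5 → posterior Gamma(30, 21/2)
obs 7: x=5 → posterior Gamma(35, 23/2)
obs 8: x=6 → posterior Gamma(41, 25/2)
obs 9: x=3 → posterior Gamma(44, 27/2)
obs 10: x=1 → posterior Gamma(45, 29/2)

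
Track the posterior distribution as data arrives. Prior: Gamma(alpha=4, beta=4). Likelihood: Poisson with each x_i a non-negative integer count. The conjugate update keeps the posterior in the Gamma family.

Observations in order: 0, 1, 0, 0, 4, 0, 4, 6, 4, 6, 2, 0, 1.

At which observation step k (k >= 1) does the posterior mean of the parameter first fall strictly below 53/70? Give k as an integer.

k = 3

obs 1: x=0 → posterior Gamma(4, 5)
obs 2: x=1 → posterior Gamma(5, 6)
obs 3: x=0 → posterior Gamma(5, 7)
obs 4: x=0 → posterior Gamma(5, 8)
obs 5: x=4 → posterior Gamma(9, 9)
obs 6: x=0 → posterior Gamma(9, 10)
obs 7: x=4 → posterior Gamma(13, 11)
obs 8: x=6 → posterior Gamma(19, 12)
obs 9: x=4 → posterior Gamma(23, 13)
obs 10: x=6 → posterior Gamma(29, 14)
obs 11: x=2 → posterior Gamma(31, 15)
obs 12: x=0 → posterior Gamma(31, 16)
obs 13: x=1 → posterior Gamma(32, 17)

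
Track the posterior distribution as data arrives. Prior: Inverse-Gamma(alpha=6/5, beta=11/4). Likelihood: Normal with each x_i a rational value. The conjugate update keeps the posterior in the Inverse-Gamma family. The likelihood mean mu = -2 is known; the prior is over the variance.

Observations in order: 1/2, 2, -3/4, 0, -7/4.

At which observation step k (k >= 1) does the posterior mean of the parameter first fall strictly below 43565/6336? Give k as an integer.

k = 5

obs 1: x=1/2 → posterior Inverse-Gamma(17/10, 47/8)
obs 2: x=2 → posterior Inverse-Gamma(11/5, 111/8)
obs 3: x=-3/4 → posterior Inverse-Gamma(27/10, 469/32)
obs 4: x=0 → posterior Inverse-Gamma(16/5, 533/32)
obs 5: x=-7/4 → posterior Inverse-Gamma(37/10, 267/16)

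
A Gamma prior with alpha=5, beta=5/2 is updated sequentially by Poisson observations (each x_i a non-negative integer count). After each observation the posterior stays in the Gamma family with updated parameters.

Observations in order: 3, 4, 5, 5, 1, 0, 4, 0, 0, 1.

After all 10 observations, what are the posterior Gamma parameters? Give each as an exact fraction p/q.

alpha=28, beta=25/2

obs 1: x=3 → posterior Gamma(8, 7/2)
obs 2: x=4 → posterior Gamma(12, 9/2)
obs 3: x=5 → posterior Gamma(17, 11/2)
obs 4: x=5 → posterior Gamma(22, 13/2)
obs 5: x=1 → posterior Gamma(23, 15/2)
obs 6: x=0 → posterior Gamma(23, 17/2)
obs 7: x=4 → posterior Gamma(27, 19/2)
obs 8: x=0 → posterior Gamma(27, 21/2)
obs 9: x=0 → posterior Gamma(27, 23/2)
obs 10: x=1 → posterior Gamma(28, 25/2)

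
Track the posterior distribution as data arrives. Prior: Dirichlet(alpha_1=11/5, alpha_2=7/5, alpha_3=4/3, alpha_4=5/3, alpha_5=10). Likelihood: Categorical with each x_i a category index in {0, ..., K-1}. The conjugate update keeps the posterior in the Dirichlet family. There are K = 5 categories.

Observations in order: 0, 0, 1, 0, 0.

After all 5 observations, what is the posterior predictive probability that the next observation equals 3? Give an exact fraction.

25/324

obs 1: x=0 → posterior Dirichlet(16/5, 7/5, 4/3, 5/3, 10)
obs 2: x=0 → posterior Dirichlet(21/5, 7/5, 4/3, 5/3, 10)
obs 3: x=1 → posterior Dirichlet(21/5, 12/5, 4/3, 5/3, 10)
obs 4: x=0 → posterior Dirichlet(26/5, 12/5, 4/3, 5/3, 10)
obs 5: x=0 → posterior Dirichlet(31/5, 12/5, 4/3, 5/3, 10)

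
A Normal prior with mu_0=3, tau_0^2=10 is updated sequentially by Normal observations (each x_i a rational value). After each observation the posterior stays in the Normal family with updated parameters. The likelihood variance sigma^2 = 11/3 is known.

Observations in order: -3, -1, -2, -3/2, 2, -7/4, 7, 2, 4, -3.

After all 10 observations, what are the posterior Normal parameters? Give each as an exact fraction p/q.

mu_0=231/622, tau_0^2=110/311

obs 1: x=-3 → posterior Normal(-57/41, 110/41)
obs 2: x=-1 → posterior Normal(-87/71, 110/71)
obs 3: x=-2 → posterior Normal(-147/101, 110/101)
obs 4: x=-3/2 → posterior Normal(-192/131, 110/131)
obs 5: x=2 → posterior Normal(-132/161, 110/161)
obs 6: x=-7/4 → posterior Normal(-369/382, 110/191)
obs 7: x=7 → posterior Normal(3/26, 110/221)
obs 8: x=2 → posterior Normal(171/502, 110/251)
obs 9: x=4 → posterior Normal(411/562, 110/281)
obs 10: x=-3 → posterior Normal(231/622, 110/311)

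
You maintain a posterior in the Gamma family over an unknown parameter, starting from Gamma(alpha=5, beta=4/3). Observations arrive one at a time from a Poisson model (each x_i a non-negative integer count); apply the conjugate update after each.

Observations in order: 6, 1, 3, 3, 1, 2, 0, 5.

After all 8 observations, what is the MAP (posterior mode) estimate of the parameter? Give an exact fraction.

75/28

obs 1: x=6 → posterior Gamma(11, 7/3)
obs 2: x=1 → posterior Gamma(12, 10/3)
obs 3: x=3 → posterior Gamma(15, 13/3)
obs 4: x=3 → posterior Gamma(18, 16/3)
obs 5: x=1 → posterior Gamma(19, 19/3)
obs 6: x=2 → posterior Gamma(21, 22/3)
obs 7: x=0 → posterior Gamma(21, 25/3)
obs 8: x=5 → posterior Gamma(26, 28/3)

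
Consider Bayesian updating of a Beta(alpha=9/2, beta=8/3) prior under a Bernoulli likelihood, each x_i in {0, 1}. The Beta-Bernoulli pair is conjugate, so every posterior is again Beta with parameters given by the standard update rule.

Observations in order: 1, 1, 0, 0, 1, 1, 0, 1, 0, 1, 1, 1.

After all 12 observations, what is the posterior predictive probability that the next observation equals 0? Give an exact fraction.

obs 1: x=1 → posterior Beta(11/2, 8/3)
obs 2: x=1 → posterior Beta(13/2, 8/3)
obs 3: x=0 → posterior Beta(13/2, 11/3)
obs 4: x=0 → posterior Beta(13/2, 14/3)
obs 5: x=1 → posterior Beta(15/2, 14/3)
obs 6: x=1 → posterior Beta(17/2, 14/3)
obs 7: x=0 → posterior Beta(17/2, 17/3)
obs 8: x=1 → posterior Beta(19/2, 17/3)
obs 9: x=0 → posterior Beta(19/2, 20/3)
obs 10: x=1 → posterior Beta(21/2, 20/3)
obs 11: x=1 → posterior Beta(23/2, 20/3)
obs 12: x=1 → posterior Beta(25/2, 20/3)

8/23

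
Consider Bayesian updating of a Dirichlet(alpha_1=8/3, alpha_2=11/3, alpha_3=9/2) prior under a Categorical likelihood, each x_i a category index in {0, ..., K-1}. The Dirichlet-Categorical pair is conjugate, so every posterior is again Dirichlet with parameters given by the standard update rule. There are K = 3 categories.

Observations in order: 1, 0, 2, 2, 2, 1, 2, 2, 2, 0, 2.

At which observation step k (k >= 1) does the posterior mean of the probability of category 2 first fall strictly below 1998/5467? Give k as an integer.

k = 2

obs 1: x=1 → posterior Dirichlet(8/3, 14/3, 9/2)
obs 2: x=0 → posterior Dirichlet(11/3, 14/3, 9/2)
obs 3: x=2 → posterior Dirichlet(11/3, 14/3, 11/2)
obs 4: x=2 → posterior Dirichlet(11/3, 14/3, 13/2)
obs 5: x=2 → posterior Dirichlet(11/3, 14/3, 15/2)
obs 6: x=1 → posterior Dirichlet(11/3, 17/3, 15/2)
obs 7: x=2 → posterior Dirichlet(11/3, 17/3, 17/2)
obs 8: x=2 → posterior Dirichlet(11/3, 17/3, 19/2)
obs 9: x=2 → posterior Dirichlet(11/3, 17/3, 21/2)
obs 10: x=0 → posterior Dirichlet(14/3, 17/3, 21/2)
obs 11: x=2 → posterior Dirichlet(14/3, 17/3, 23/2)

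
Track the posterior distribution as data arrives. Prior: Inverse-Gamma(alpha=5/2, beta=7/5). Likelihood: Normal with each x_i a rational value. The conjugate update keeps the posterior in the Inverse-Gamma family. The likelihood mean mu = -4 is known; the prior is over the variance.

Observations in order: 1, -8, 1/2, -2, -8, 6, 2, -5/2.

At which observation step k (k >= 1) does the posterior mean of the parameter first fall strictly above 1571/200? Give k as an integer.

obs 1: x=1 → posterior Inverse-Gamma(3, 139/10)
obs 2: x=-8 → posterior Inverse-Gamma(7/2, 219/10)
obs 3: x=1/2 → posterior Inverse-Gamma(4, 1281/40)
obs 4: x=-2 → posterior Inverse-Gamma(9/2, 1361/40)
obs 5: x=-8 → posterior Inverse-Gamma(5, 1681/40)
obs 6: x=6 → posterior Inverse-Gamma(11/2, 3681/40)
obs 7: x=2 → posterior Inverse-Gamma(6, 4401/40)
obs 8: x=-5/2 → posterior Inverse-Gamma(13/2, 2223/20)

k = 2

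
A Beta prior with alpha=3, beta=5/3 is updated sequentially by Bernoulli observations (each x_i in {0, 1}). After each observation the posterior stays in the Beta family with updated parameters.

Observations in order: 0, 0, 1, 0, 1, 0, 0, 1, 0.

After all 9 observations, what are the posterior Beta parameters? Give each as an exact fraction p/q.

alpha=6, beta=23/3

obs 1: x=0 → posterior Beta(3, 8/3)
obs 2: x=0 → posterior Beta(3, 11/3)
obs 3: x=1 → posterior Beta(4, 11/3)
obs 4: x=0 → posterior Beta(4, 14/3)
obs 5: x=1 → posterior Beta(5, 14/3)
obs 6: x=0 → posterior Beta(5, 17/3)
obs 7: x=0 → posterior Beta(5, 20/3)
obs 8: x=1 → posterior Beta(6, 20/3)
obs 9: x=0 → posterior Beta(6, 23/3)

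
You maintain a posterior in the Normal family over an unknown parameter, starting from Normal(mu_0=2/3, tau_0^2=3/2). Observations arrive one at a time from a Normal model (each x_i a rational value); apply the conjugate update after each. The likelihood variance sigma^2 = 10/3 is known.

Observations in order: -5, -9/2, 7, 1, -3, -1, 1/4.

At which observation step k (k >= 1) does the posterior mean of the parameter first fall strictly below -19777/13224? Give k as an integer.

k = 2

obs 1: x=-5 → posterior Normal(-95/87, 30/29)
obs 2: x=-9/2 → posterior Normal(-433/228, 15/19)
obs 3: x=7 → posterior Normal(-55/282, 30/47)
obs 4: x=1 → posterior Normal(-1/336, 15/28)
obs 5: x=-3 → posterior Normal(-163/390, 6/13)
obs 6: x=-1 → posterior Normal(-217/444, 15/37)
obs 7: x=1/4 → posterior Normal(-407/996, 30/83)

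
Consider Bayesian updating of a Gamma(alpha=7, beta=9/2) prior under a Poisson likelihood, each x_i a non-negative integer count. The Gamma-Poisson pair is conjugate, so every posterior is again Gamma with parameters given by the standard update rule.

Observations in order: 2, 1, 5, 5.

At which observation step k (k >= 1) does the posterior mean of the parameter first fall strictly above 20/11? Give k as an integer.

k = 3

obs 1: x=2 → posterior Gamma(9, 11/2)
obs 2: x=1 → posterior Gamma(10, 13/2)
obs 3: x=5 → posterior Gamma(15, 15/2)
obs 4: x=5 → posterior Gamma(20, 17/2)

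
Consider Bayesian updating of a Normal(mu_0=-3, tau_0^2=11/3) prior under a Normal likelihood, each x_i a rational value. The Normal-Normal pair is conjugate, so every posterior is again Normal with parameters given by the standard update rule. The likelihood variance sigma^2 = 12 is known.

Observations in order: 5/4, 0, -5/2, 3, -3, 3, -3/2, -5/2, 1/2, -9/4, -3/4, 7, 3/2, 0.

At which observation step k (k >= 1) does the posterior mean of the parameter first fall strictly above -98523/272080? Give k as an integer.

obs 1: x=5/4 → posterior Normal(-377/188, 132/47)
obs 2: x=0 → posterior Normal(-13/8, 66/29)
obs 3: x=-5/2 → posterior Normal(-487/276, 44/23)
obs 4: x=3 → posterior Normal(-71/64, 33/20)
obs 5: x=-3 → posterior Normal(-487/364, 132/91)
obs 6: x=3 → posterior Normal(-355/408, 22/17)
obs 7: x=-3/2 → posterior Normal(-421/452, 132/113)
obs 8: x=-5/2 → posterior Normal(-531/496, 33/31)
obs 9: x=1/2 → posterior Normal(-509/540, 44/45)
obs 10: x=-9/4 → posterior Normal(-76/73, 66/73)
obs 11: x=-3/4 → posterior Normal(-641/628, 132/157)
obs 12: x=7 → posterior Normal(-111/224, 11/14)
obs 13: x=3/2 → posterior Normal(-267/716, 132/179)
obs 14: x=0 → posterior Normal(-267/760, 66/95)

k = 14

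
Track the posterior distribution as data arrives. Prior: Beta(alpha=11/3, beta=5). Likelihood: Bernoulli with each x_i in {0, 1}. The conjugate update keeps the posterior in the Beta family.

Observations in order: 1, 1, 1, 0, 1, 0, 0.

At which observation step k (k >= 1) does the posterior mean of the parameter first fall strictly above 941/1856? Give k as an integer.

obs 1: x=1 → posterior Beta(14/3, 5)
obs 2: x=1 → posterior Beta(17/3, 5)
obs 3: x=1 → posterior Beta(20/3, 5)
obs 4: x=0 → posterior Beta(20/3, 6)
obs 5: x=1 → posterior Beta(23/3, 6)
obs 6: x=0 → posterior Beta(23/3, 7)
obs 7: x=0 → posterior Beta(23/3, 8)

k = 2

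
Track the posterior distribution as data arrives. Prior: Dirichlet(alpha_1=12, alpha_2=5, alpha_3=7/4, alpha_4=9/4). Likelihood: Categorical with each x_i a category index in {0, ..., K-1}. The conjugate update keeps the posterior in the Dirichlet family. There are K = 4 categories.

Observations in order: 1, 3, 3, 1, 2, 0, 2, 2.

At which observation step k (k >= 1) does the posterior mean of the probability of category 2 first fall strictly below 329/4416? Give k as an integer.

obs 1: x=1 → posterior Dirichlet(12, 6, 7/4, 9/4)
obs 2: x=3 → posterior Dirichlet(12, 6, 7/4, 13/4)
obs 3: x=3 → posterior Dirichlet(12, 6, 7/4, 17/4)
obs 4: x=1 → posterior Dirichlet(12, 7, 7/4, 17/4)
obs 5: x=2 → posterior Dirichlet(12, 7, 11/4, 17/4)
obs 6: x=0 → posterior Dirichlet(13, 7, 11/4, 17/4)
obs 7: x=2 → posterior Dirichlet(13, 7, 15/4, 17/4)
obs 8: x=2 → posterior Dirichlet(13, 7, 19/4, 17/4)

k = 3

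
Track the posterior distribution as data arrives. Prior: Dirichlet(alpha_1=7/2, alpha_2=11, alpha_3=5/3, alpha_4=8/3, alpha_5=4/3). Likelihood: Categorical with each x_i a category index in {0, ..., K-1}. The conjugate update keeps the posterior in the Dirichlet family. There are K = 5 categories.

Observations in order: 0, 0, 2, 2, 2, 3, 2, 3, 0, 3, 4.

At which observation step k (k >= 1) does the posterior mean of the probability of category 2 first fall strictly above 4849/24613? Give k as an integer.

k = 7

obs 1: x=0 → posterior Dirichlet(9/2, 11, 5/3, 8/3, 4/3)
obs 2: x=0 → posterior Dirichlet(11/2, 11, 5/3, 8/3, 4/3)
obs 3: x=2 → posterior Dirichlet(11/2, 11, 8/3, 8/3, 4/3)
obs 4: x=2 → posterior Dirichlet(11/2, 11, 11/3, 8/3, 4/3)
obs 5: x=2 → posterior Dirichlet(11/2, 11, 14/3, 8/3, 4/3)
obs 6: x=3 → posterior Dirichlet(11/2, 11, 14/3, 11/3, 4/3)
obs 7: x=2 → posterior Dirichlet(11/2, 11, 17/3, 11/3, 4/3)
obs 8: x=3 → posterior Dirichlet(11/2, 11, 17/3, 14/3, 4/3)
obs 9: x=0 → posterior Dirichlet(13/2, 11, 17/3, 14/3, 4/3)
obs 10: x=3 → posterior Dirichlet(13/2, 11, 17/3, 17/3, 4/3)
obs 11: x=4 → posterior Dirichlet(13/2, 11, 17/3, 17/3, 7/3)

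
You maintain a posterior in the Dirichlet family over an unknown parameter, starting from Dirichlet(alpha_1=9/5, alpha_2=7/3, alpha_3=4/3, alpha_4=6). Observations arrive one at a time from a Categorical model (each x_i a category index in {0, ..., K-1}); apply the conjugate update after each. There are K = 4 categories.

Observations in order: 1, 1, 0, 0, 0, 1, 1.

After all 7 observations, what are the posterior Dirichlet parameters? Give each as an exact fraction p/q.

alpha_1=24/5, alpha_2=19/3, alpha_3=4/3, alpha_4=6

obs 1: x=1 → posterior Dirichlet(9/5, 10/3, 4/3, 6)
obs 2: x=1 → posterior Dirichlet(9/5, 13/3, 4/3, 6)
obs 3: x=0 → posterior Dirichlet(14/5, 13/3, 4/3, 6)
obs 4: x=0 → posterior Dirichlet(19/5, 13/3, 4/3, 6)
obs 5: x=0 → posterior Dirichlet(24/5, 13/3, 4/3, 6)
obs 6: x=1 → posterior Dirichlet(24/5, 16/3, 4/3, 6)
obs 7: x=1 → posterior Dirichlet(24/5, 19/3, 4/3, 6)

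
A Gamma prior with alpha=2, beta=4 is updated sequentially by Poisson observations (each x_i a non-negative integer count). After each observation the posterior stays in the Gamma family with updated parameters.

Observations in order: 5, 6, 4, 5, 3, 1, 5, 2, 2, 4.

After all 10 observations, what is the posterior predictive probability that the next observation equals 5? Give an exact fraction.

obs 1: x=5 → posterior Gamma(7, 5)
obs 2: x=6 → posterior Gamma(13, 6)
obs 3: x=4 → posterior Gamma(17, 7)
obs 4: x=5 → posterior Gamma(22, 8)
obs 5: x=3 → posterior Gamma(25, 9)
obs 6: x=1 → posterior Gamma(26, 10)
obs 7: x=5 → posterior Gamma(31, 11)
obs 8: x=2 → posterior Gamma(33, 12)
obs 9: x=2 → posterior Gamma(35, 13)
obs 10: x=4 → posterior Gamma(39, 14)

160441639681707324821265012154783191046416597254144/1865924829158627049008600806700997054576873779296875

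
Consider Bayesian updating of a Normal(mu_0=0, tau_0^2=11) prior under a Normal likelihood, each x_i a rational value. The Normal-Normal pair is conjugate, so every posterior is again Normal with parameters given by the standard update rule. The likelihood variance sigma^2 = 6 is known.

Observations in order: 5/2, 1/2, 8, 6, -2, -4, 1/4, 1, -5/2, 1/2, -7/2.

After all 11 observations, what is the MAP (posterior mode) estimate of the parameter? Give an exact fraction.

obs 1: x=5/2 → posterior Normal(55/34, 66/17)
obs 2: x=1/2 → posterior Normal(33/28, 33/14)
obs 3: x=8 → posterior Normal(121/39, 22/13)
obs 4: x=6 → posterior Normal(187/50, 33/25)
obs 5: x=-2 → posterior Normal(165/61, 66/61)
obs 6: x=-4 → posterior Normal(121/72, 11/12)
obs 7: x=1/4 → posterior Normal(495/332, 66/83)
obs 8: x=1 → posterior Normal(539/376, 33/47)
obs 9: x=-5/2 → posterior Normal(143/140, 22/35)
obs 10: x=1/2 → posterior Normal(451/464, 33/58)
obs 11: x=-7/2 → posterior Normal(297/508, 66/127)

297/508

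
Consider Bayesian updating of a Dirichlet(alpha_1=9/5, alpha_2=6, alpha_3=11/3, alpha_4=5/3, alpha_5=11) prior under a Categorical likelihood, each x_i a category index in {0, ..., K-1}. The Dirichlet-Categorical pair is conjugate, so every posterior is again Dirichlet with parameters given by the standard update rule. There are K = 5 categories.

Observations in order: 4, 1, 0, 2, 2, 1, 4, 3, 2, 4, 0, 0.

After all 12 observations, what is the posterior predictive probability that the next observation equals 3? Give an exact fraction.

20/271

obs 1: x=4 → posterior Dirichlet(9/5, 6, 11/3, 5/3, 12)
obs 2: x=1 → posterior Dirichlet(9/5, 7, 11/3, 5/3, 12)
obs 3: x=0 → posterior Dirichlet(14/5, 7, 11/3, 5/3, 12)
obs 4: x=2 → posterior Dirichlet(14/5, 7, 14/3, 5/3, 12)
obs 5: x=2 → posterior Dirichlet(14/5, 7, 17/3, 5/3, 12)
obs 6: x=1 → posterior Dirichlet(14/5, 8, 17/3, 5/3, 12)
obs 7: x=4 → posterior Dirichlet(14/5, 8, 17/3, 5/3, 13)
obs 8: x=3 → posterior Dirichlet(14/5, 8, 17/3, 8/3, 13)
obs 9: x=2 → posterior Dirichlet(14/5, 8, 20/3, 8/3, 13)
obs 10: x=4 → posterior Dirichlet(14/5, 8, 20/3, 8/3, 14)
obs 11: x=0 → posterior Dirichlet(19/5, 8, 20/3, 8/3, 14)
obs 12: x=0 → posterior Dirichlet(24/5, 8, 20/3, 8/3, 14)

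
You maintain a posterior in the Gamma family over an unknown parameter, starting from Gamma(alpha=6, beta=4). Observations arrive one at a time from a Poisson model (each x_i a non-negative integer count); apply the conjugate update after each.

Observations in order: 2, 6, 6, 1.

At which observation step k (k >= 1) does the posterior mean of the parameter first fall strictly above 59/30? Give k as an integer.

obs 1: x=2 → posterior Gamma(8, 5)
obs 2: x=6 → posterior Gamma(14, 6)
obs 3: x=6 → posterior Gamma(20, 7)
obs 4: x=1 → posterior Gamma(21, 8)

k = 2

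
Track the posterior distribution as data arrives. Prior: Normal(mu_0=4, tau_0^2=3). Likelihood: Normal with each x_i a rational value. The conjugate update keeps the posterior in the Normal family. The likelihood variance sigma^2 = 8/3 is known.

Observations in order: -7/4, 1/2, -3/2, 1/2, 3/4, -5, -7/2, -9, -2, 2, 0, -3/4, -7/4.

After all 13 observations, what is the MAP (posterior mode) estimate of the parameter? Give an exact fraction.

obs 1: x=-7/4 → posterior Normal(65/68, 24/17)
obs 2: x=1/2 → posterior Normal(83/104, 12/13)
obs 3: x=-3/2 → posterior Normal(29/140, 24/35)
obs 4: x=1/2 → posterior Normal(47/176, 6/11)
obs 5: x=3/4 → posterior Normal(37/106, 24/53)
obs 6: x=-5 → posterior Normal(-53/124, 12/31)
obs 7: x=-7/2 → posterior Normal(-58/71, 24/71)
obs 8: x=-9 → posterior Normal(-139/80, 3/10)
obs 9: x=-2 → posterior Normal(-157/89, 24/89)
obs 10: x=2 → posterior Normal(-139/98, 12/49)
obs 11: x=0 → posterior Normal(-139/107, 24/107)
obs 12: x=-3/4 → posterior Normal(-583/464, 6/29)
obs 13: x=-7/4 → posterior Normal(-323/250, 24/125)

-323/250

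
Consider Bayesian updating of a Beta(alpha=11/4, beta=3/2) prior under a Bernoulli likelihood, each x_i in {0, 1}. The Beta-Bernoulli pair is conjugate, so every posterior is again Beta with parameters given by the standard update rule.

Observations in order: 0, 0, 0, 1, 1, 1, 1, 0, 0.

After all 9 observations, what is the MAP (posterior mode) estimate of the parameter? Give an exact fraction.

obs 1: x=0 → posterior Beta(11/4, 5/2)
obs 2: x=0 → posterior Beta(11/4, 7/2)
obs 3: x=0 → posterior Beta(11/4, 9/2)
obs 4: x=1 → posterior Beta(15/4, 9/2)
obs 5: x=1 → posterior Beta(19/4, 9/2)
obs 6: x=1 → posterior Beta(23/4, 9/2)
obs 7: x=1 → posterior Beta(27/4, 9/2)
obs 8: x=0 → posterior Beta(27/4, 11/2)
obs 9: x=0 → posterior Beta(27/4, 13/2)

23/45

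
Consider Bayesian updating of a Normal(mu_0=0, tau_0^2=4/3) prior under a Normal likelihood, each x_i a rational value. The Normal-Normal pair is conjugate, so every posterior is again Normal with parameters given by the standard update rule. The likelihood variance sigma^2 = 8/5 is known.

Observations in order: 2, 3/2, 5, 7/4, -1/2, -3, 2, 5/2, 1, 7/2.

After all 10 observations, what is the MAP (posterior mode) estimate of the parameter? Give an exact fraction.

obs 1: x=2 → posterior Normal(10/11, 8/11)
obs 2: x=3/2 → posterior Normal(35/32, 1/2)
obs 3: x=5 → posterior Normal(85/42, 8/21)
obs 4: x=7/4 → posterior Normal(205/104, 4/13)
obs 5: x=-1/2 → posterior Normal(195/124, 8/31)
obs 6: x=-3 → posterior Normal(15/16, 2/9)
obs 7: x=2 → posterior Normal(175/164, 8/41)
obs 8: x=5/2 → posterior Normal(225/184, 4/23)
obs 9: x=1 → posterior Normal(245/204, 8/51)
obs 10: x=7/2 → posterior Normal(45/32, 1/7)

45/32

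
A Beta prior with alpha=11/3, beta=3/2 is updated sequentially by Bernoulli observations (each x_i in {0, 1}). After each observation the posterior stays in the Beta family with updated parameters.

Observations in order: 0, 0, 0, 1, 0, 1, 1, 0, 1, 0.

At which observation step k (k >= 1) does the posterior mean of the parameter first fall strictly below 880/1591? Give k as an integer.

k = 2

obs 1: x=0 → posterior Beta(11/3, 5/2)
obs 2: x=0 → posterior Beta(11/3, 7/2)
obs 3: x=0 → posterior Beta(11/3, 9/2)
obs 4: x=1 → posterior Beta(14/3, 9/2)
obs 5: x=0 → posterior Beta(14/3, 11/2)
obs 6: x=1 → posterior Beta(17/3, 11/2)
obs 7: x=1 → posterior Beta(20/3, 11/2)
obs 8: x=0 → posterior Beta(20/3, 13/2)
obs 9: x=1 → posterior Beta(23/3, 13/2)
obs 10: x=0 → posterior Beta(23/3, 15/2)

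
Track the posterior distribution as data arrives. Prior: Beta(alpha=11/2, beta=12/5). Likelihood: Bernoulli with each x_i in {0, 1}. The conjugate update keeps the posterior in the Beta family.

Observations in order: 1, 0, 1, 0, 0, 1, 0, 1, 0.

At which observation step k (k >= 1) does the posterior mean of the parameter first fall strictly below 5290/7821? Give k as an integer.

obs 1: x=1 → posterior Beta(13/2, 12/5)
obs 2: x=0 → posterior Beta(13/2, 17/5)
obs 3: x=1 → posterior Beta(15/2, 17/5)
obs 4: x=0 → posterior Beta(15/2, 22/5)
obs 5: x=0 → posterior Beta(15/2, 27/5)
obs 6: x=1 → posterior Beta(17/2, 27/5)
obs 7: x=0 → posterior Beta(17/2, 32/5)
obs 8: x=1 → posterior Beta(19/2, 32/5)
obs 9: x=0 → posterior Beta(19/2, 37/5)

k = 2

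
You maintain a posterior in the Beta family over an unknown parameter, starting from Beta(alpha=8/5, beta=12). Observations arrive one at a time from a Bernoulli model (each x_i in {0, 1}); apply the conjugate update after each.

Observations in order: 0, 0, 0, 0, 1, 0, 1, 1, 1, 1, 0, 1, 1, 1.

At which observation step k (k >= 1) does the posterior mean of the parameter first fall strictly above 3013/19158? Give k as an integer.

k = 7

obs 1: x=0 → posterior Beta(8/5, 13)
obs 2: x=0 → posterior Beta(8/5, 14)
obs 3: x=0 → posterior Beta(8/5, 15)
obs 4: x=0 → posterior Beta(8/5, 16)
obs 5: x=1 → posterior Beta(13/5, 16)
obs 6: x=0 → posterior Beta(13/5, 17)
obs 7: x=1 → posterior Beta(18/5, 17)
obs 8: x=1 → posterior Beta(23/5, 17)
obs 9: x=1 → posterior Beta(28/5, 17)
obs 10: x=1 → posterior Beta(33/5, 17)
obs 11: x=0 → posterior Beta(33/5, 18)
obs 12: x=1 → posterior Beta(38/5, 18)
obs 13: x=1 → posterior Beta(43/5, 18)
obs 14: x=1 → posterior Beta(48/5, 18)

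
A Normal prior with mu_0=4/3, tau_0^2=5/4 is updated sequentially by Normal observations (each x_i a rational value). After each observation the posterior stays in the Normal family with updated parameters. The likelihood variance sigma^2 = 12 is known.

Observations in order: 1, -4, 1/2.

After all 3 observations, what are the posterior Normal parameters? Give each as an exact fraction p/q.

mu_0=103/126, tau_0^2=20/21

obs 1: x=1 → posterior Normal(69/53, 60/53)
obs 2: x=-4 → posterior Normal(49/58, 30/29)
obs 3: x=1/2 → posterior Normal(103/126, 20/21)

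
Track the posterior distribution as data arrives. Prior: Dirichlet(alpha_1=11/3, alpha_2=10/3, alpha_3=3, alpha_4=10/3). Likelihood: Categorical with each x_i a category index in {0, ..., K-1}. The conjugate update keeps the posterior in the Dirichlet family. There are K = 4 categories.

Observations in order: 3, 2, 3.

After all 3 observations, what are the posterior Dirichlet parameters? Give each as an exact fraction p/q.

obs 1: x=3 → posterior Dirichlet(11/3, 10/3, 3, 13/3)
obs 2: x=2 → posterior Dirichlet(11/3, 10/3, 4, 13/3)
obs 3: x=3 → posterior Dirichlet(11/3, 10/3, 4, 16/3)

alpha_1=11/3, alpha_2=10/3, alpha_3=4, alpha_4=16/3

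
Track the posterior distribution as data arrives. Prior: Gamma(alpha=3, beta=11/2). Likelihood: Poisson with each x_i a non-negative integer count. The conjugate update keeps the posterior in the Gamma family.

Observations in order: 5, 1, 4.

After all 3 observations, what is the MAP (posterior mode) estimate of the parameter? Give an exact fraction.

24/17

obs 1: x=5 → posterior Gamma(8, 13/2)
obs 2: x=1 → posterior Gamma(9, 15/2)
obs 3: x=4 → posterior Gamma(13, 17/2)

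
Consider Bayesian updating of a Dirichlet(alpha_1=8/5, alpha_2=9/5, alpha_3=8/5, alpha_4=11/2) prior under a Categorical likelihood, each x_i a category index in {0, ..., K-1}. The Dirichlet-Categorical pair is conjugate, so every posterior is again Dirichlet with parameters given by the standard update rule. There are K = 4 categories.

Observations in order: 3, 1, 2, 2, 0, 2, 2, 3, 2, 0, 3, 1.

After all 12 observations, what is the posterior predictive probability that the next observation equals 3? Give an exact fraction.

obs 1: x=3 → posterior Dirichlet(8/5, 9/5, 8/5, 13/2)
obs 2: x=1 → posterior Dirichlet(8/5, 14/5, 8/5, 13/2)
obs 3: x=2 → posterior Dirichlet(8/5, 14/5, 13/5, 13/2)
obs 4: x=2 → posterior Dirichlet(8/5, 14/5, 18/5, 13/2)
obs 5: x=0 → posterior Dirichlet(13/5, 14/5, 18/5, 13/2)
obs 6: x=2 → posterior Dirichlet(13/5, 14/5, 23/5, 13/2)
obs 7: x=2 → posterior Dirichlet(13/5, 14/5, 28/5, 13/2)
obs 8: x=3 → posterior Dirichlet(13/5, 14/5, 28/5, 15/2)
obs 9: x=2 → posterior Dirichlet(13/5, 14/5, 33/5, 15/2)
obs 10: x=0 → posterior Dirichlet(18/5, 14/5, 33/5, 15/2)
obs 11: x=3 → posterior Dirichlet(18/5, 14/5, 33/5, 17/2)
obs 12: x=1 → posterior Dirichlet(18/5, 19/5, 33/5, 17/2)

17/45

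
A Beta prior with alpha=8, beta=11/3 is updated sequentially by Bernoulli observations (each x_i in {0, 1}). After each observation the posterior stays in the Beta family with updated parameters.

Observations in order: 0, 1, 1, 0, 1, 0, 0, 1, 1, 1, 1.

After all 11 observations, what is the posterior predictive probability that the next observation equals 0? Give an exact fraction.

obs 1: x=0 → posterior Beta(8, 14/3)
obs 2: x=1 → posterior Beta(9, 14/3)
obs 3: x=1 → posterior Beta(10, 14/3)
obs 4: x=0 → posterior Beta(10, 17/3)
obs 5: x=1 → posterior Beta(11, 17/3)
obs 6: x=0 → posterior Beta(11, 20/3)
obs 7: x=0 → posterior Beta(11, 23/3)
obs 8: x=1 → posterior Beta(12, 23/3)
obs 9: x=1 → posterior Beta(13, 23/3)
obs 10: x=1 → posterior Beta(14, 23/3)
obs 11: x=1 → posterior Beta(15, 23/3)

23/68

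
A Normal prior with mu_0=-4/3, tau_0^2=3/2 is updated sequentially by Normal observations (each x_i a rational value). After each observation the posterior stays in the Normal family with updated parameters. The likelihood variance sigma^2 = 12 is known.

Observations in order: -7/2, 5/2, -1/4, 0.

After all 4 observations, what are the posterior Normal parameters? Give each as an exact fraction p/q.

obs 1: x=-7/2 → posterior Normal(-85/54, 4/3)
obs 2: x=5/2 → posterior Normal(-7/6, 6/5)
obs 3: x=-1/4 → posterior Normal(-13/12, 12/11)
obs 4: x=0 → posterior Normal(-143/144, 1)

mu_0=-143/144, tau_0^2=1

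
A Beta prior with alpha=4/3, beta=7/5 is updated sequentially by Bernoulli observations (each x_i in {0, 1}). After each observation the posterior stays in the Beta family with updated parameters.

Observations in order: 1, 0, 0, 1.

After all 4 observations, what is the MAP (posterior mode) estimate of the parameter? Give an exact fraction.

obs 1: x=1 → posterior Beta(7/3, 7/5)
obs 2: x=0 → posterior Beta(7/3, 12/5)
obs 3: x=0 → posterior Beta(7/3, 17/5)
obs 4: x=1 → posterior Beta(10/3, 17/5)

35/71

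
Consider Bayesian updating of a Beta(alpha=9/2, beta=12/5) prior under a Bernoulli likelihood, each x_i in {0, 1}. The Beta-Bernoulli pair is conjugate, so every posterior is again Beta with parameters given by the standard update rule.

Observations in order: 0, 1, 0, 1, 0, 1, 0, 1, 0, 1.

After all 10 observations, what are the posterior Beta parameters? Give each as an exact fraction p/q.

alpha=19/2, beta=37/5

obs 1: x=0 → posterior Beta(9/2, 17/5)
obs 2: x=1 → posterior Beta(11/2, 17/5)
obs 3: x=0 → posterior Beta(11/2, 22/5)
obs 4: x=1 → posterior Beta(13/2, 22/5)
obs 5: x=0 → posterior Beta(13/2, 27/5)
obs 6: x=1 → posterior Beta(15/2, 27/5)
obs 7: x=0 → posterior Beta(15/2, 32/5)
obs 8: x=1 → posterior Beta(17/2, 32/5)
obs 9: x=0 → posterior Beta(17/2, 37/5)
obs 10: x=1 → posterior Beta(19/2, 37/5)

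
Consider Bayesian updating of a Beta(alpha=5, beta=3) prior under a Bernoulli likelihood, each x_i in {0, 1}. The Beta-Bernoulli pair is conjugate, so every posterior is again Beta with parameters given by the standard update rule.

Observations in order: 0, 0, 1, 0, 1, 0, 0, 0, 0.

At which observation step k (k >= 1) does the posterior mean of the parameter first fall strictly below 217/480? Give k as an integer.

obs 1: x=0 → posterior Beta(5, 4)
obs 2: x=0 → posterior Beta(5, 5)
obs 3: x=1 → posterior Beta(6, 5)
obs 4: x=0 → posterior Beta(6, 6)
obs 5: x=1 → posterior Beta(7, 6)
obs 6: x=0 → posterior Beta(7, 7)
obs 7: x=0 → posterior Beta(7, 8)
obs 8: x=0 → posterior Beta(7, 9)
obs 9: x=0 → posterior Beta(7, 10)

k = 8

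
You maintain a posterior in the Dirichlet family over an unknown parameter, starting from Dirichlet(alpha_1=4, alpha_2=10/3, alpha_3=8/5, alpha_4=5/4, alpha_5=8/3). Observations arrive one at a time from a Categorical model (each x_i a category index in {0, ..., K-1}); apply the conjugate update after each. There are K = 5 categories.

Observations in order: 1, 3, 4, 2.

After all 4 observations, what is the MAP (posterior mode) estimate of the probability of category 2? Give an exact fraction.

32/237

obs 1: x=1 → posterior Dirichlet(4, 13/3, 8/5, 5/4, 8/3)
obs 2: x=3 → posterior Dirichlet(4, 13/3, 8/5, 9/4, 8/3)
obs 3: x=4 → posterior Dirichlet(4, 13/3, 8/5, 9/4, 11/3)
obs 4: x=2 → posterior Dirichlet(4, 13/3, 13/5, 9/4, 11/3)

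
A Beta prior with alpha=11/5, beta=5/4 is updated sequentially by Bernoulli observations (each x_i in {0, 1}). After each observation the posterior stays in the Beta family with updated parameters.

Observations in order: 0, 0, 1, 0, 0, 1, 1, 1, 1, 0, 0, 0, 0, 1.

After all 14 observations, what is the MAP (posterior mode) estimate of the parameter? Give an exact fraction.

48/103

obs 1: x=0 → posterior Beta(11/5, 9/4)
obs 2: x=0 → posterior Beta(11/5, 13/4)
obs 3: x=1 → posterior Beta(16/5, 13/4)
obs 4: x=0 → posterior Beta(16/5, 17/4)
obs 5: x=0 → posterior Beta(16/5, 21/4)
obs 6: x=1 → posterior Beta(21/5, 21/4)
obs 7: x=1 → posterior Beta(26/5, 21/4)
obs 8: x=1 → posterior Beta(31/5, 21/4)
obs 9: x=1 → posterior Beta(36/5, 21/4)
obs 10: x=0 → posterior Beta(36/5, 25/4)
obs 11: x=0 → posterior Beta(36/5, 29/4)
obs 12: x=0 → posterior Beta(36/5, 33/4)
obs 13: x=0 → posterior Beta(36/5, 37/4)
obs 14: x=1 → posterior Beta(41/5, 37/4)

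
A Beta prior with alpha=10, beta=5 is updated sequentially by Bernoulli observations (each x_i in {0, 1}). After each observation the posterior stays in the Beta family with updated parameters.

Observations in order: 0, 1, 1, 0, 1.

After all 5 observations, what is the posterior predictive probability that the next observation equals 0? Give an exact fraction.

7/20

obs 1: x=0 → posterior Beta(10, 6)
obs 2: x=1 → posterior Beta(11, 6)
obs 3: x=1 → posterior Beta(12, 6)
obs 4: x=0 → posterior Beta(12, 7)
obs 5: x=1 → posterior Beta(13, 7)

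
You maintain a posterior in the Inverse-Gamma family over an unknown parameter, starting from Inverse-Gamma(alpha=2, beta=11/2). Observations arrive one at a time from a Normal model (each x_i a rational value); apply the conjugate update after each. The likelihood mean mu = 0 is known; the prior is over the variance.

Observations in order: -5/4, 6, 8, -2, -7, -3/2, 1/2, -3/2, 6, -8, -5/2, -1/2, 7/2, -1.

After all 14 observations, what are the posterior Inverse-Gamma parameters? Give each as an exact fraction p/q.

obs 1: x=-5/4 → posterior Inverse-Gamma(5/2, 201/32)
obs 2: x=6 → posterior Inverse-Gamma(3, 777/32)
obs 3: x=8 → posterior Inverse-Gamma(7/2, 1801/32)
obs 4: x=-2 → posterior Inverse-Gamma(4, 1865/32)
obs 5: x=-7 → posterior Inverse-Gamma(9/2, 2649/32)
obs 6: x=-3/2 → posterior Inverse-Gamma(5, 2685/32)
obs 7: x=1/2 → posterior Inverse-Gamma(11/2, 2689/32)
obs 8: x=-3/2 → posterior Inverse-Gamma(6, 2725/32)
obs 9: x=6 → posterior Inverse-Gamma(13/2, 3301/32)
obs 10: x=-8 → posterior Inverse-Gamma(7, 4325/32)
obs 11: x=-5/2 → posterior Inverse-Gamma(15/2, 4425/32)
obs 12: x=-1/2 → posterior Inverse-Gamma(8, 4429/32)
obs 13: x=7/2 → posterior Inverse-Gamma(17/2, 4625/32)
obs 14: x=-1 → posterior Inverse-Gamma(9, 4641/32)

alpha=9, beta=4641/32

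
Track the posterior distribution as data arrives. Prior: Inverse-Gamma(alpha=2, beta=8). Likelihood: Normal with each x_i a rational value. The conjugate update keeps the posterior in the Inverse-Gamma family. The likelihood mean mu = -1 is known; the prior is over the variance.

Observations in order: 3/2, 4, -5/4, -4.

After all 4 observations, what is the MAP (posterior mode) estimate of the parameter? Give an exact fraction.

901/160

obs 1: x=3/2 → posterior Inverse-Gamma(5/2, 89/8)
obs 2: x=4 → posterior Inverse-Gamma(3, 189/8)
obs 3: x=-5/4 → posterior Inverse-Gamma(7/2, 757/32)
obs 4: x=-4 → posterior Inverse-Gamma(4, 901/32)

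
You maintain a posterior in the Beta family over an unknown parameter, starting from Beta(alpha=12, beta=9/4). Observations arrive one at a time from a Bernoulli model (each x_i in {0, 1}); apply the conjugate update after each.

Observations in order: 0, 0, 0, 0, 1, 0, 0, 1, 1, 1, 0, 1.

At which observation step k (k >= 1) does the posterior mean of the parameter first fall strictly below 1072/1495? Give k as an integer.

k = 3

obs 1: x=0 → posterior Beta(12, 13/4)
obs 2: x=0 → posterior Beta(12, 17/4)
obs 3: x=0 → posterior Beta(12, 21/4)
obs 4: x=0 → posterior Beta(12, 25/4)
obs 5: x=1 → posterior Beta(13, 25/4)
obs 6: x=0 → posterior Beta(13, 29/4)
obs 7: x=0 → posterior Beta(13, 33/4)
obs 8: x=1 → posterior Beta(14, 33/4)
obs 9: x=1 → posterior Beta(15, 33/4)
obs 10: x=1 → posterior Beta(16, 33/4)
obs 11: x=0 → posterior Beta(16, 37/4)
obs 12: x=1 → posterior Beta(17, 37/4)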